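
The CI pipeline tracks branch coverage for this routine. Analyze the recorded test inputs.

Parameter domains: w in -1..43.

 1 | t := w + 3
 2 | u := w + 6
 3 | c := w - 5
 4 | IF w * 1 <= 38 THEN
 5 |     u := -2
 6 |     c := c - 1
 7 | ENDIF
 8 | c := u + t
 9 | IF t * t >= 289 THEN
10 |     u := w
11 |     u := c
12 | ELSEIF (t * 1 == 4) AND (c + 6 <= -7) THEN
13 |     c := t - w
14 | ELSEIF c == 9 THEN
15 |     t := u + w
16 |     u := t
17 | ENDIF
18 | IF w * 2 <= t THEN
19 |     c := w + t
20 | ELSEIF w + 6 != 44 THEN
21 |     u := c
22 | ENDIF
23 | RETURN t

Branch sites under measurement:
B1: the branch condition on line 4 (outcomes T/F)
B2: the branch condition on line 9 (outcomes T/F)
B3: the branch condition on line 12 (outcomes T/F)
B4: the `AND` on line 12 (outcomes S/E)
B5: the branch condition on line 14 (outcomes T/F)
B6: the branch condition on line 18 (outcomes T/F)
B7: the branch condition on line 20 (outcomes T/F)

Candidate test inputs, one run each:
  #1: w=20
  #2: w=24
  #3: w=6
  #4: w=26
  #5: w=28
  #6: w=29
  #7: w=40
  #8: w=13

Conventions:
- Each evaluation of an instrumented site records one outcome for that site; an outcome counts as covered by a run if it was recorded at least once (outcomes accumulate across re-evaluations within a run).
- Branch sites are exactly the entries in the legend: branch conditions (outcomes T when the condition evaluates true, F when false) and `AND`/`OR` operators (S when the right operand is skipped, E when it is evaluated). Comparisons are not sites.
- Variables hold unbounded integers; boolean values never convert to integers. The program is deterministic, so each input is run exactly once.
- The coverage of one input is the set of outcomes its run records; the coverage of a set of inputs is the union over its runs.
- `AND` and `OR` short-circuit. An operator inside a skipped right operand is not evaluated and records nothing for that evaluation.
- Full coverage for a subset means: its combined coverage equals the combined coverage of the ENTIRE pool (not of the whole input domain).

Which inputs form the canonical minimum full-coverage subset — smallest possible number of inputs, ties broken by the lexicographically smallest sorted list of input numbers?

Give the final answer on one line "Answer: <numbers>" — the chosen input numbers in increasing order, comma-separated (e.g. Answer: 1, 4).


#1 (w=20) -> B1->T, B2->T, B6->F, B7->T; covered: B1=T, B2=T, B6=F, B7=T
#2 (w=24) -> B1->T, B2->T, B6->F, B7->T; covered: B1=T, B2=T, B6=F, B7=T
#3 (w=6) -> B1->T, B2->F, B4->S, B3->F, B5->F, B6->F, B7->T; covered: B1=T, B2=F, B3=F, B4=S, B5=F, B6=F, B7=T
#4 (w=26) -> B1->T, B2->T, B6->F, B7->T; covered: B1=T, B2=T, B6=F, B7=T
#5 (w=28) -> B1->T, B2->T, B6->F, B7->T; covered: B1=T, B2=T, B6=F, B7=T
#6 (w=29) -> B1->T, B2->T, B6->F, B7->T; covered: B1=T, B2=T, B6=F, B7=T
#7 (w=40) -> B1->F, B2->T, B6->F, B7->T; covered: B1=F, B2=T, B6=F, B7=T
#8 (w=13) -> B1->T, B2->F, B4->S, B3->F, B5->F, B6->F, B7->T; covered: B1=T, B2=F, B3=F, B4=S, B5=F, B6=F, B7=T
union over all inputs: B1=T, B1=F, B2=T, B2=F, B3=F, B4=S, B5=F, B6=F, B7=T (9 outcomes)
every size-1 subset falls short of the 9 outcomes (best: 7/9)
the canonical winner is {3, 7}: size 2, full 9-outcome coverage, earliest index list among size-2 covers
Answer: 3, 7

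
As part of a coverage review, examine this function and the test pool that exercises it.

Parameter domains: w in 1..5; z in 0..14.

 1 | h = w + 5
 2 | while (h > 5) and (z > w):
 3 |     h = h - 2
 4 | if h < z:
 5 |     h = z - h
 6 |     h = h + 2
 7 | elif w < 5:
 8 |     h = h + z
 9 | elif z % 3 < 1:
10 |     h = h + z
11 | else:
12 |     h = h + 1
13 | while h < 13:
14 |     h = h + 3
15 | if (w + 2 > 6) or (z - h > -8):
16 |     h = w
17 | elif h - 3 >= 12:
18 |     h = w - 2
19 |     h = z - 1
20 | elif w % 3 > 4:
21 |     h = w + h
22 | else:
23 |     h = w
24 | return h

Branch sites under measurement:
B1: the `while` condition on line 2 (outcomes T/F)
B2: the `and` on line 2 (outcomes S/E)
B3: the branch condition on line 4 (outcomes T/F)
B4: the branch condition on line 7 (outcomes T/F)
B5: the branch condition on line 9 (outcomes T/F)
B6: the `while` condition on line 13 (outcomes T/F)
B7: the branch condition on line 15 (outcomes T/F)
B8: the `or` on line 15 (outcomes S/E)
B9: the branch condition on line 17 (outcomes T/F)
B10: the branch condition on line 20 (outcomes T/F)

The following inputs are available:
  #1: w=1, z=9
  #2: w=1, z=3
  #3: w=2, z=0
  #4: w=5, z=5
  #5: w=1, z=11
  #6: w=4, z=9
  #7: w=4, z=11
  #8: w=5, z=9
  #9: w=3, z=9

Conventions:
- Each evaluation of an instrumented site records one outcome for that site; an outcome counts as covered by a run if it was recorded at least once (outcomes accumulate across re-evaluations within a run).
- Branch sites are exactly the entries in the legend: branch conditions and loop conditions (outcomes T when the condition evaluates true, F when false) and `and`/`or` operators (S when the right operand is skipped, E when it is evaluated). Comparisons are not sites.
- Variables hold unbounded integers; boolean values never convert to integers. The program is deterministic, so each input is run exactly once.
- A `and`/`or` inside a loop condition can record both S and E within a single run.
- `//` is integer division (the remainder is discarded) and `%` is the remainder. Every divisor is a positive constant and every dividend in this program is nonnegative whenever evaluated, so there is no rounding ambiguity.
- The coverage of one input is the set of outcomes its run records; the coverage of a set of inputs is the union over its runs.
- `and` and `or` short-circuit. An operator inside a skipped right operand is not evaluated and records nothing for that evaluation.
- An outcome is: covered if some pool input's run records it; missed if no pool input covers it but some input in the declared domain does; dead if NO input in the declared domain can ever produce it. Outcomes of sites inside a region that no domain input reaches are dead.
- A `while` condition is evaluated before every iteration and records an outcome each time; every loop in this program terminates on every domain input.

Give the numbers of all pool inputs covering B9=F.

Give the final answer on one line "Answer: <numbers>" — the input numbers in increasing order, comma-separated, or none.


input #1 (w=1, z=9): never hits B9=F
input #2 (w=1, z=3): hits B9=F
input #3 (w=2, z=0): hits B9=F
input #4 (w=5, z=5): never hits B9=F
input #5 (w=1, z=11): never hits B9=F
input #6 (w=4, z=9): never hits B9=F
input #7 (w=4, z=11): never hits B9=F
input #8 (w=5, z=9): never hits B9=F
input #9 (w=3, z=9): never hits B9=F
Answer: 2, 3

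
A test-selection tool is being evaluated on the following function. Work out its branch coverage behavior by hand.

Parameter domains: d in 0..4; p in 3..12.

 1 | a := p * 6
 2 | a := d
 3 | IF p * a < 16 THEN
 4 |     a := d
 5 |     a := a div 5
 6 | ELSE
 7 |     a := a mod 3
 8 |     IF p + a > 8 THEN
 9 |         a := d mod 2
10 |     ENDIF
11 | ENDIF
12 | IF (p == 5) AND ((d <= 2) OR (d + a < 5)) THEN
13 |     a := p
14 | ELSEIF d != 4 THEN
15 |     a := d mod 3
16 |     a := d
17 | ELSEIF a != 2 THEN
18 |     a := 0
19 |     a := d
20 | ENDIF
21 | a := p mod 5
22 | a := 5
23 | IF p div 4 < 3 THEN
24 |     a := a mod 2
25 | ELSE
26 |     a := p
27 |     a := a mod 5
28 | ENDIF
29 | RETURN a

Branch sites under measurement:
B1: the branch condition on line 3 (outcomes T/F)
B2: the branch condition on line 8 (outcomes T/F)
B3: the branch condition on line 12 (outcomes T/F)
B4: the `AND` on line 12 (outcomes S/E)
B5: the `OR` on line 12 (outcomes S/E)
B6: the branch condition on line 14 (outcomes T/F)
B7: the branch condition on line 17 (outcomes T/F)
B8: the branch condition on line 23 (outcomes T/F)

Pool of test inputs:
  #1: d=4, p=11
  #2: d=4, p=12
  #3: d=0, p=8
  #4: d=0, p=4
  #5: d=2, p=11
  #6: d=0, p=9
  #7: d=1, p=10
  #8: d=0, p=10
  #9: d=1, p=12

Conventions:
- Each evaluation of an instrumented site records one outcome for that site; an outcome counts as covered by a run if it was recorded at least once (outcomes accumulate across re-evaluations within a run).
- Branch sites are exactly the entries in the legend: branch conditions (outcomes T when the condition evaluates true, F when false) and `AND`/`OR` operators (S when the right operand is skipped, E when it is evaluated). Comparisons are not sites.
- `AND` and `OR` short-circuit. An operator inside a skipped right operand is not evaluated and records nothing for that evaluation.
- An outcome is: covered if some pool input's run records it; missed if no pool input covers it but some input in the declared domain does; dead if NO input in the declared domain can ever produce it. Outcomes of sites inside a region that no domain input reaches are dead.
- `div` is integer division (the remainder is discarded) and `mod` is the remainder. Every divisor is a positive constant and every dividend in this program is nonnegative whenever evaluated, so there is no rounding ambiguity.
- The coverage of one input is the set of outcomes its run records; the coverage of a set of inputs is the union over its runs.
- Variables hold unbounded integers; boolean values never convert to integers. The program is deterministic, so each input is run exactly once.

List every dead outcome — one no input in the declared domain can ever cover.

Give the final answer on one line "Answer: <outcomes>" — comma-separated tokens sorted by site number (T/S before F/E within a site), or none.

running all 50 domain inputs and tallying outcomes:
  B7=F: zero occurrences over every domain input -> dead
  reachable outcomes have witnesses, e.g. B1=T (e.g. d=0, p=3), B1=F (e.g. d=2, p=8), B2=T (e.g. d=2, p=8), B2=F (e.g. d=3, p=6)

Answer: B7=F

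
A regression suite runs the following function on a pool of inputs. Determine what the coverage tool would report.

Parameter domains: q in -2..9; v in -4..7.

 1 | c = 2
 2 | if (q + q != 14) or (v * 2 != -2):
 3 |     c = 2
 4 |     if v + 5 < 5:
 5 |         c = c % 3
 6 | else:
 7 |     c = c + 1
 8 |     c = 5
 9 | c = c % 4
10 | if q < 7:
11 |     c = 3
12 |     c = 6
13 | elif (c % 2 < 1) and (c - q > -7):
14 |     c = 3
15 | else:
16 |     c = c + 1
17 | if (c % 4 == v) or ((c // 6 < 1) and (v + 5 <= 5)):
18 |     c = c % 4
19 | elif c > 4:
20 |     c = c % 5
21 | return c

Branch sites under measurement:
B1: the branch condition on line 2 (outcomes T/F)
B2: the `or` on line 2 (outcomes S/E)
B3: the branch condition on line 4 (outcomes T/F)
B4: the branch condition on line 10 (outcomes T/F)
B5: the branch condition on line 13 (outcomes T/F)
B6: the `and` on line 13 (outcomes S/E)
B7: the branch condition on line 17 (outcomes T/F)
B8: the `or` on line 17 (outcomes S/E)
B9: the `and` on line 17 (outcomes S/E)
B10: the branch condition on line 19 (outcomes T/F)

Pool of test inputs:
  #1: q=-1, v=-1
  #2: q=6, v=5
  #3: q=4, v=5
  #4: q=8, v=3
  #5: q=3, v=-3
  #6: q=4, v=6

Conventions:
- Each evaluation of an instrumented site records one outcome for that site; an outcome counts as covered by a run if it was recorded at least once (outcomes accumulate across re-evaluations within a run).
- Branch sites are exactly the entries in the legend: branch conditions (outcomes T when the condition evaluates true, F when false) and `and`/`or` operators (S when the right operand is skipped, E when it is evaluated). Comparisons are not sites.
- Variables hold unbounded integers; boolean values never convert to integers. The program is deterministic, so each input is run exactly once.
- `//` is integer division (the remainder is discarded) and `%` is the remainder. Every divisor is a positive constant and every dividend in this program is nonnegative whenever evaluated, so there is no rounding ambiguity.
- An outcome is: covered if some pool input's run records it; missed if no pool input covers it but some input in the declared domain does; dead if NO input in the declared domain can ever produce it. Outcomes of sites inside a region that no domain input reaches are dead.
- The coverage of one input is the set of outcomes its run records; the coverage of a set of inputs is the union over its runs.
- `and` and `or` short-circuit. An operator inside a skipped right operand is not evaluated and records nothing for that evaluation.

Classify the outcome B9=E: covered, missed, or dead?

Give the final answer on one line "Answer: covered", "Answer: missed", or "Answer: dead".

no pool input records B9=E
but domain input (q=7, v=-4) does record it -> reachable, so missed

Answer: missed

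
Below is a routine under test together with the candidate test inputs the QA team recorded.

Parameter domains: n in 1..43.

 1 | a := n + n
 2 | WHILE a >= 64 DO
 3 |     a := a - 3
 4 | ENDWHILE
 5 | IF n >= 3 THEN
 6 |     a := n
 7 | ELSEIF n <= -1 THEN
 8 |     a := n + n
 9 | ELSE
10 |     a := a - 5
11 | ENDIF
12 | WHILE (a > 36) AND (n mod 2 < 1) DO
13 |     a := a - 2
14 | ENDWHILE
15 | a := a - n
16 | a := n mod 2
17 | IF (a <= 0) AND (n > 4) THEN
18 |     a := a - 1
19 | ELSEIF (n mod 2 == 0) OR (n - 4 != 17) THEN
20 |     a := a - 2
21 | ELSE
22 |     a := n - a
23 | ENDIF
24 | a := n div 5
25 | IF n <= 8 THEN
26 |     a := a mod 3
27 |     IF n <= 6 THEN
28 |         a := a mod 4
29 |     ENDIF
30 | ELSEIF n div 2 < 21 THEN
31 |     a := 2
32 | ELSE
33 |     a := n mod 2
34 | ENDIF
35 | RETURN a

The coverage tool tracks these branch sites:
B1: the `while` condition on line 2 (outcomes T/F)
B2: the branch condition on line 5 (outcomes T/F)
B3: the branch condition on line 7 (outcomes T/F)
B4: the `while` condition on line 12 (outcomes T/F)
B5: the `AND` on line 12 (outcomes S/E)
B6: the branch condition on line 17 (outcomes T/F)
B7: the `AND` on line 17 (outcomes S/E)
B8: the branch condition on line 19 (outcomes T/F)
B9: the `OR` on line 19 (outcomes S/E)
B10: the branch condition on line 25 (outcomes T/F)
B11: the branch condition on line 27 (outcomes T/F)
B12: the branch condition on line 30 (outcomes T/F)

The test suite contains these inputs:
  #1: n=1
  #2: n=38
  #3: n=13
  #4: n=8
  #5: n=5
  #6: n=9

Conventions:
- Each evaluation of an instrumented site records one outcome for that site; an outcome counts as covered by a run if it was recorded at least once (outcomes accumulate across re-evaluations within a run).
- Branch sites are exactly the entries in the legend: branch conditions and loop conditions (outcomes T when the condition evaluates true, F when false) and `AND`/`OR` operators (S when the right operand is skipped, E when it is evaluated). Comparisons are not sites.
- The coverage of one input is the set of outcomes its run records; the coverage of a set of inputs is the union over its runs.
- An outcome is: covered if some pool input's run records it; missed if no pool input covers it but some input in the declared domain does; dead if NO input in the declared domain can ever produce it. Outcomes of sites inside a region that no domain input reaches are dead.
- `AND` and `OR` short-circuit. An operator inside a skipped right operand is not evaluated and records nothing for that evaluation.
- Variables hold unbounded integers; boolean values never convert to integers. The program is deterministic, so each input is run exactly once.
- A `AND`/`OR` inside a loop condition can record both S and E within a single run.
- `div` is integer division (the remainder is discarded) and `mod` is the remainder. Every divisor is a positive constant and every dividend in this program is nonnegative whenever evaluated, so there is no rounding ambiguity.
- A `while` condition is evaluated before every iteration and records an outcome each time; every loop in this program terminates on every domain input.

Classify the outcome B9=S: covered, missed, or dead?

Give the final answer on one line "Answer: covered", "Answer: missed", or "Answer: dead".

no pool input records B9=S
but domain input (n=2) does record it -> reachable, so missed

Answer: missed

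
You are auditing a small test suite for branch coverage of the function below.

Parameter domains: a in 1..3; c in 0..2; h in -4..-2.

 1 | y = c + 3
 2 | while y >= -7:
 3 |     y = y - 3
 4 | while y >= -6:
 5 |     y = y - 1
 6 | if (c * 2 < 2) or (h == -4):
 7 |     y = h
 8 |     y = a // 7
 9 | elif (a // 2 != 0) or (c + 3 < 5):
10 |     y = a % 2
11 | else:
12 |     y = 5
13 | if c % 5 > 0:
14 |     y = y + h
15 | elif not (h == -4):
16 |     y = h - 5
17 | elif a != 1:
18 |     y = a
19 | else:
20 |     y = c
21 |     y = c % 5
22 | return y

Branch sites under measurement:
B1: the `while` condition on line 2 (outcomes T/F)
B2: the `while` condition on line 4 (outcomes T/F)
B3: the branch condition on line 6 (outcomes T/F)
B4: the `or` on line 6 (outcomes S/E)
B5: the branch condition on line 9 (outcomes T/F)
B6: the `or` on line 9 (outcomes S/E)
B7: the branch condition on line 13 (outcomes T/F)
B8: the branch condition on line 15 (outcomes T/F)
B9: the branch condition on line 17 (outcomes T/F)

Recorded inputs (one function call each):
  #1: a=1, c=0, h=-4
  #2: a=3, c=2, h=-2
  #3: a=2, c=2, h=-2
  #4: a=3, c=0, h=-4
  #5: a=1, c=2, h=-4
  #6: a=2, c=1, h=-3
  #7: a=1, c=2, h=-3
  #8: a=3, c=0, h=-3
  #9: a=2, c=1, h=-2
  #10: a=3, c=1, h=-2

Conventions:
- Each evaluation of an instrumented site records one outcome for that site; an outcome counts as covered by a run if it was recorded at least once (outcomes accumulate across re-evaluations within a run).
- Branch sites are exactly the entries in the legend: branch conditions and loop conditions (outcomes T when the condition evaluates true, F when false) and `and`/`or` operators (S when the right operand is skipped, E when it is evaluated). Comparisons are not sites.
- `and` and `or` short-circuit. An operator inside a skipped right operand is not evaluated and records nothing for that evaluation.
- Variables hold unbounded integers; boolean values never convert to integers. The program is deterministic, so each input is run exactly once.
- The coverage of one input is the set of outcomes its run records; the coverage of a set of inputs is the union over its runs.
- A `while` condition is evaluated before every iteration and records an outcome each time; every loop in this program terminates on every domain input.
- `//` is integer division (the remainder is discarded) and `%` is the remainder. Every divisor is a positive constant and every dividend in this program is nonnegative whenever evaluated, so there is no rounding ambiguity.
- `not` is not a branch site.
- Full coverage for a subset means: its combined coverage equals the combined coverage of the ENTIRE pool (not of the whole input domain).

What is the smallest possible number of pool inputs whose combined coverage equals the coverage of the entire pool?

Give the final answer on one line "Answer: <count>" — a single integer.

#1 (a=1, c=0, h=-4) -> covered: B1=T, B1=F, B2=F, B3=T, B4=S, B7=F, B8=F, B9=F
#2 (a=3, c=2, h=-2) -> covered: B1=T, B1=F, B2=F, B3=F, B4=E, B5=T, B6=S, B7=T
#3 (a=2, c=2, h=-2) -> covered: B1=T, B1=F, B2=F, B3=F, B4=E, B5=T, B6=S, B7=T
#4 (a=3, c=0, h=-4) -> covered: B1=T, B1=F, B2=F, B3=T, B4=S, B7=F, B8=F, B9=T
#5 (a=1, c=2, h=-4) -> covered: B1=T, B1=F, B2=F, B3=T, B4=E, B7=T
#6 (a=2, c=1, h=-3) -> covered: B1=T, B1=F, B2=F, B3=F, B4=E, B5=T, B6=S, B7=T
#7 (a=1, c=2, h=-3) -> covered: B1=T, B1=F, B2=F, B3=F, B4=E, B5=F, B6=E, B7=T
#8 (a=3, c=0, h=-3) -> covered: B1=T, B1=F, B2=F, B3=T, B4=S, B7=F, B8=T
#9 (a=2, c=1, h=-2) -> covered: B1=T, B1=F, B2=F, B3=F, B4=E, B5=T, B6=S, B7=T
#10 (a=3, c=1, h=-2) -> covered: B1=T, B1=F, B2=F, B3=F, B4=E, B5=T, B6=S, B7=T
union over all inputs: B1=T, B1=F, B2=F, B3=T, B3=F, B4=S, B4=E, B5=T, B5=F, B6=S, B6=E, B7=T, B7=F, B8=T, B8=F, B9=T, B9=F (17 outcomes)
checked all size-1 subsets: none covers 17 outcomes (max 8/17)
checked all size-2 subsets: none covers 17 outcomes (max 13/17)
checked all size-3 subsets: none covers 17 outcomes (max 15/17)
checked all size-4 subsets: none covers 17 outcomes (max 16/17)
at size 5, {1, 2, 4, 7, 8} reaches all 17 outcomes; every lexicographically earlier size-5 subset fails

Answer: 5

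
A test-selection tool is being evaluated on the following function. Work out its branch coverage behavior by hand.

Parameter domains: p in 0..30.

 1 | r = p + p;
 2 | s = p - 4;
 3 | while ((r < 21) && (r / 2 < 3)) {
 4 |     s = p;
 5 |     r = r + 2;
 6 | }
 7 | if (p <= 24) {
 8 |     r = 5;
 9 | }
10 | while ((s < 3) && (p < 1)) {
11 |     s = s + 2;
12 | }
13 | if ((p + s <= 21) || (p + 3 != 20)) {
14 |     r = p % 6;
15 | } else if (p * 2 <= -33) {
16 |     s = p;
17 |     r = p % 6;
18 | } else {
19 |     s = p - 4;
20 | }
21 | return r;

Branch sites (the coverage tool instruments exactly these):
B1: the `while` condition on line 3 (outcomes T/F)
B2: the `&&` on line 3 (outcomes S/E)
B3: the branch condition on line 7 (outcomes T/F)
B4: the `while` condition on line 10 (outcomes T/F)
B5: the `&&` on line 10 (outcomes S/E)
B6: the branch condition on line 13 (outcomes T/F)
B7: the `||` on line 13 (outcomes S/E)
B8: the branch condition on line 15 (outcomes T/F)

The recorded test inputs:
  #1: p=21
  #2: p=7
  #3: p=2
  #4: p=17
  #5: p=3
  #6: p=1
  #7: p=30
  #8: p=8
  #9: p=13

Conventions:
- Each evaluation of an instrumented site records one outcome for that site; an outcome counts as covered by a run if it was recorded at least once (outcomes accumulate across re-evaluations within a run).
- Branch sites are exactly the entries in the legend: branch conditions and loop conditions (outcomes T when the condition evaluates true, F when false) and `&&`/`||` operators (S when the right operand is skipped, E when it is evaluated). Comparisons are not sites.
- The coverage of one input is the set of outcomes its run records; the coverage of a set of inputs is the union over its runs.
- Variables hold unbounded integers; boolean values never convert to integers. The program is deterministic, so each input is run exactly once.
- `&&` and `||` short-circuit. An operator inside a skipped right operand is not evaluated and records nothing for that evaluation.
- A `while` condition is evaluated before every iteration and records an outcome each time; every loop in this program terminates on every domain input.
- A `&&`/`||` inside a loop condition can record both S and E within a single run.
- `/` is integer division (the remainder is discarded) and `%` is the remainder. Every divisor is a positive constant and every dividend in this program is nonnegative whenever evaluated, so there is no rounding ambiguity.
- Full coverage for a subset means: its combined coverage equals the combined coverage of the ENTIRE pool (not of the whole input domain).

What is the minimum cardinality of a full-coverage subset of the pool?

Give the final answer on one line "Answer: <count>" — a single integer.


#1 (p=21) -> B2->S, B1->F, B3->T, B5->S, B4->F, B7->E, B6->T; covered: B1=F, B2=S, B3=T, B4=F, B5=S, B6=T, B7=E
#2 (p=7) -> B2->E, B1->F, B3->T, B5->S, B4->F, B7->S, B6->T; covered: B1=F, B2=E, B3=T, B4=F, B5=S, B6=T, B7=S
#3 (p=2) -> B2->E, B1->T, B2->E, B1->F, B3->T, B5->E, B4->F, B7->S, B6->T; covered: B1=T, B1=F, B2=E, B3=T, B4=F, B5=E, B6=T, B7=S
#4 (p=17) -> B2->S, B1->F, B3->T, B5->S, B4->F, B7->E, B6->F, B8->F; covered: B1=F, B2=S, B3=T, B4=F, B5=S, B6=F, B7=E, B8=F
#5 (p=3) -> B2->E, B1->F, B3->T, B5->E, B4->F, B7->S, B6->T; covered: B1=F, B2=E, B3=T, B4=F, B5=E, B6=T, B7=S
#6 (p=1) -> B2->E, B1->T, B2->E, B1->T, B2->E, B1->F, B3->T, B5->E, B4->F, B7->S, B6->T; covered: B1=T, B1=F, B2=E, B3=T, B4=F, B5=E, B6=T, B7=S
#7 (p=30) -> B2->S, B1->F, B3->F, B5->S, B4->F, B7->E, B6->T; covered: B1=F, B2=S, B3=F, B4=F, B5=S, B6=T, B7=E
#8 (p=8) -> B2->E, B1->F, B3->T, B5->S, B4->F, B7->S, B6->T; covered: B1=F, B2=E, B3=T, B4=F, B5=S, B6=T, B7=S
#9 (p=13) -> B2->S, B1->F, B3->T, B5->S, B4->F, B7->E, B6->T; covered: B1=F, B2=S, B3=T, B4=F, B5=S, B6=T, B7=E
pool-wide coverage (14 outcomes): B1=T, B1=F, B2=S, B2=E, B3=T, B3=F, B4=F, B5=S, B5=E, B6=T, B6=F, B7=S, B7=E, B8=F
every size-1 subset falls short of the 14 outcomes (best: 8/14)
every size-2 subset falls short of the 14 outcomes (best: 13/14)
inputs {3, 4, 7} (size 3) cover everything; no size-3 subset with a lexicographically smaller index list covers all 14
Answer: 3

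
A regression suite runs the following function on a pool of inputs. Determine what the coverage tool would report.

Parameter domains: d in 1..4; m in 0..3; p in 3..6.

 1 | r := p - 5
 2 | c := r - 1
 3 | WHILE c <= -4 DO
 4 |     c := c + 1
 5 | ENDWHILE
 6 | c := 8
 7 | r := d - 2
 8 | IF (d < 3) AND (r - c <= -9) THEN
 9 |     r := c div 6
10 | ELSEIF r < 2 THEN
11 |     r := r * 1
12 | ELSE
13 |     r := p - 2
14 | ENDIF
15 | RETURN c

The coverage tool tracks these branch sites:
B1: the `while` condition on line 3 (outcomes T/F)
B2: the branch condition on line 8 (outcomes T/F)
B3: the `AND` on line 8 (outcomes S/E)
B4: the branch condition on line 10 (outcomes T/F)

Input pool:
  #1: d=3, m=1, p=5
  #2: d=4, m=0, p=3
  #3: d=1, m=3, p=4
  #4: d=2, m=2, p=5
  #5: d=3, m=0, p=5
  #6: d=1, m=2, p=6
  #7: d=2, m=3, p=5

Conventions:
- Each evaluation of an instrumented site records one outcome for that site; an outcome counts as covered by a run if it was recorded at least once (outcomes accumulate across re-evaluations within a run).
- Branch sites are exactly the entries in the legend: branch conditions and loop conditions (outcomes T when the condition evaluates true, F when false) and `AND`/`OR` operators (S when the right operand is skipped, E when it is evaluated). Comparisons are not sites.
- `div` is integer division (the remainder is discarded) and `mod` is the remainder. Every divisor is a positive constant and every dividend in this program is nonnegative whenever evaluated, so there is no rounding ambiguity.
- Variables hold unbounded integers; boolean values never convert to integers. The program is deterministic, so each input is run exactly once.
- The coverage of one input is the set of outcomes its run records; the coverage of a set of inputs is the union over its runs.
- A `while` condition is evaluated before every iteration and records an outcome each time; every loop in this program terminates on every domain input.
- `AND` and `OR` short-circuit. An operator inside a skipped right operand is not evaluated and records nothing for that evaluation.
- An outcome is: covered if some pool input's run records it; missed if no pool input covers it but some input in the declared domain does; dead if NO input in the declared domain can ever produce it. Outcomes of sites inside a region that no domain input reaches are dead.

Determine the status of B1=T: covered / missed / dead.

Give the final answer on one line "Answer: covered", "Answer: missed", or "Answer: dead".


no pool input records B1=T
checking all 64 inputs in the declared domain: B1=T is never recorded -> dead
Answer: dead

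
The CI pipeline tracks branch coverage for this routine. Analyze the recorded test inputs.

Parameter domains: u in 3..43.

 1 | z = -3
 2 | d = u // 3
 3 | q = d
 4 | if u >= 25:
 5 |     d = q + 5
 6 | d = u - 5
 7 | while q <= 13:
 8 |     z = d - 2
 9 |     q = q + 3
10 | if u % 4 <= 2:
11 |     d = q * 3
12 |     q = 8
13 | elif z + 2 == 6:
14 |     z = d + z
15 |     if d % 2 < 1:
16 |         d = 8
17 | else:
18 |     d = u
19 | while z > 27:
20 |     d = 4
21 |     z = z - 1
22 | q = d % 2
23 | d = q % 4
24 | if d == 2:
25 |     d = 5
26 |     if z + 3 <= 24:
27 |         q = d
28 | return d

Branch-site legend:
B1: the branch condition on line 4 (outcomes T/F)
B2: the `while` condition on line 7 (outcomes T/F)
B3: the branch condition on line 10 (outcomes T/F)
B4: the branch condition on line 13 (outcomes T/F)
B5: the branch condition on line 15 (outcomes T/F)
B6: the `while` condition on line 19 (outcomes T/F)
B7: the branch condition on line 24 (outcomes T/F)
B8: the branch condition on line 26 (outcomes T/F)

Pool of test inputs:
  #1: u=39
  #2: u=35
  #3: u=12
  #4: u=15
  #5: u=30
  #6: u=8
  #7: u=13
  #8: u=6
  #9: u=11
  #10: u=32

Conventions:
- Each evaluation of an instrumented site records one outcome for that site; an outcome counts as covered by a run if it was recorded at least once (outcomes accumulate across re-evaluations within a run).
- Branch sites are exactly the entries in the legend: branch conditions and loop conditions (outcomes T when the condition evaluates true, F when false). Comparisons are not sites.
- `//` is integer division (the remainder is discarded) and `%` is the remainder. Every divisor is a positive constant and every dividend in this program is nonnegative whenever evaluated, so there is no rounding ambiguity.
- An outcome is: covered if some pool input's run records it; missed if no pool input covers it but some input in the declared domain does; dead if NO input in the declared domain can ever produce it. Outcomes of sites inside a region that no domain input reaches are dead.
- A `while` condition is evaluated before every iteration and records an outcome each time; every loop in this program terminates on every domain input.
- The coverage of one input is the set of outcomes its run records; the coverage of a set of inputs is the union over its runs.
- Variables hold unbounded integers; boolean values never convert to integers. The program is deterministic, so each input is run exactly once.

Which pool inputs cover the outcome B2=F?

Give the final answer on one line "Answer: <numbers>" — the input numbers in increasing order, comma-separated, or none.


input #1 (u=39): hits B2=F
input #2 (u=35): hits B2=F
input #3 (u=12): hits B2=F
input #4 (u=15): hits B2=F
input #5 (u=30): hits B2=F
input #6 (u=8): hits B2=F
input #7 (u=13): hits B2=F
input #8 (u=6): hits B2=F
input #9 (u=11): hits B2=F
input #10 (u=32): hits B2=F
Answer: 1, 2, 3, 4, 5, 6, 7, 8, 9, 10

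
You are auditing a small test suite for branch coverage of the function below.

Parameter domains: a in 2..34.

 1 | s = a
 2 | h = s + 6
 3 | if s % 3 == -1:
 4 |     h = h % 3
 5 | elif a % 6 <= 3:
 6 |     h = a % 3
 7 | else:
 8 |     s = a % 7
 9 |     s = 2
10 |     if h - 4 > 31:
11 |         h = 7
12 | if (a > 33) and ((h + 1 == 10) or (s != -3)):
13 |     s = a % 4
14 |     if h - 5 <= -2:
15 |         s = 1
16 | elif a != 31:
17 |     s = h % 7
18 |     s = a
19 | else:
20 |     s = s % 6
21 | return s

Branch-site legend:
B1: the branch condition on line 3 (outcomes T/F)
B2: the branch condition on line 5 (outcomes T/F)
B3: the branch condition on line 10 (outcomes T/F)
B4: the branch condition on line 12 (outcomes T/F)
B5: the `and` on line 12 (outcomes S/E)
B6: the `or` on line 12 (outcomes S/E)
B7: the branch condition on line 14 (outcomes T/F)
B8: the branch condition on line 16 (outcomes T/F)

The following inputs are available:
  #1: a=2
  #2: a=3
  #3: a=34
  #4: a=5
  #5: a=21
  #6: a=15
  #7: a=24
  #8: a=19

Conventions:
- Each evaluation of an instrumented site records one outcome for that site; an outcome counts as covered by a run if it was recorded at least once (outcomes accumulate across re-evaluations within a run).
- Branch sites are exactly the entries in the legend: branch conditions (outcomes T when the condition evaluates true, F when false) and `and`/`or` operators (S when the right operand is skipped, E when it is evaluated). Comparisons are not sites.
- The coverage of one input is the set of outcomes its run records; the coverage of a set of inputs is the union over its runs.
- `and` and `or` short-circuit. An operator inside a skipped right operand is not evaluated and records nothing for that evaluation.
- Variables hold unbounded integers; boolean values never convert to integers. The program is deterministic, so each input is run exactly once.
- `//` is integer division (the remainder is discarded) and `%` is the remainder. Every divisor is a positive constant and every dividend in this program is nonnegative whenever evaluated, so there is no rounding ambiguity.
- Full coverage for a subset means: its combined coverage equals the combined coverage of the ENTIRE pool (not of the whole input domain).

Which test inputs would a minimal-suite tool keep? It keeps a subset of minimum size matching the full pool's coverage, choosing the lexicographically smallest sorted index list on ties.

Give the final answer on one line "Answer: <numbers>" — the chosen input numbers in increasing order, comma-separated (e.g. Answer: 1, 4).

#1 (a=2) -> B1->F, B2->T, B5->S, B4->F, B8->T; covered: B1=F, B2=T, B4=F, B5=S, B8=T
#2 (a=3) -> B1->F, B2->T, B5->S, B4->F, B8->T; covered: B1=F, B2=T, B4=F, B5=S, B8=T
#3 (a=34) -> B1->F, B2->F, B3->T, B5->E, B6->E, B4->T, B7->F; covered: B1=F, B2=F, B3=T, B4=T, B5=E, B6=E, B7=F
#4 (a=5) -> B1->F, B2->F, B3->F, B5->S, B4->F, B8->T; covered: B1=F, B2=F, B3=F, B4=F, B5=S, B8=T
#5 (a=21) -> B1->F, B2->T, B5->S, B4->F, B8->T; covered: B1=F, B2=T, B4=F, B5=S, B8=T
#6 (a=15) -> B1->F, B2->T, B5->S, B4->F, B8->T; covered: B1=F, B2=T, B4=F, B5=S, B8=T
#7 (a=24) -> B1->F, B2->T, B5->S, B4->F, B8->T; covered: B1=F, B2=T, B4=F, B5=S, B8=T
#8 (a=19) -> B1->F, B2->T, B5->S, B4->F, B8->T; covered: B1=F, B2=T, B4=F, B5=S, B8=T
together the pool reaches 12 outcomes: B1=F, B2=T, B2=F, B3=T, B3=F, B4=T, B4=F, B5=S, B5=E, B6=E, B7=F, B8=T
no size-1 subset reaches all 12 outcomes (best union: 7/12)
no size-2 subset reaches all 12 outcomes (best union: 11/12)
at size 3, {1, 3, 4} reaches all 12 outcomes; every lexicographically earlier size-3 subset fails

Answer: 1, 3, 4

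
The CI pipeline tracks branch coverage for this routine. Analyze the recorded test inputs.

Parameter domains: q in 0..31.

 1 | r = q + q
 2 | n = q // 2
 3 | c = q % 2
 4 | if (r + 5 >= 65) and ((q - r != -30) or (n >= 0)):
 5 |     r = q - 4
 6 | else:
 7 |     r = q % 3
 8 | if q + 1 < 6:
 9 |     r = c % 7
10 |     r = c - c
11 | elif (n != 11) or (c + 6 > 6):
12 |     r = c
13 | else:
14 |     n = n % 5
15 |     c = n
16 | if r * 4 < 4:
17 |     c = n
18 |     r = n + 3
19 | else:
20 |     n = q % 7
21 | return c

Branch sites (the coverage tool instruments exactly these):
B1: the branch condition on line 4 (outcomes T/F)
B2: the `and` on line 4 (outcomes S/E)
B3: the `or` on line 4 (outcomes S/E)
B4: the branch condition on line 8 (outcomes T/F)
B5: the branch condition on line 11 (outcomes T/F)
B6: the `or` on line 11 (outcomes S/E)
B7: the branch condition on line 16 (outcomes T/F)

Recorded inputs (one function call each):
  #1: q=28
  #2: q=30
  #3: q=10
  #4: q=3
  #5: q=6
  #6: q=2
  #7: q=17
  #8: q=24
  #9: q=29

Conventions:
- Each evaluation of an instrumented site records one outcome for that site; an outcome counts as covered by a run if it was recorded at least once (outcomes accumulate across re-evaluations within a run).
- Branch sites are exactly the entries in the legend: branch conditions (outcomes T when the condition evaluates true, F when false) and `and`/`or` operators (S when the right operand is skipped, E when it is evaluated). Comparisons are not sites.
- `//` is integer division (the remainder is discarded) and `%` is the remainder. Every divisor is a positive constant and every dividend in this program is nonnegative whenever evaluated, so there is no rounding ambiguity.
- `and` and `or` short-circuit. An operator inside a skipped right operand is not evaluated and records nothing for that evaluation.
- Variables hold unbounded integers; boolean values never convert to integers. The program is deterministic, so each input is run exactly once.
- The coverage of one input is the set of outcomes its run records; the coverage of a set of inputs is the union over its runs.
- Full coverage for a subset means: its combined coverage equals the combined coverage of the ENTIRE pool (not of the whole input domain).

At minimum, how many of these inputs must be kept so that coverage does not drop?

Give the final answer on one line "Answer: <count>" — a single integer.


test 1 (q=28) hits B1=F, B2=S, B4=F, B5=T, B6=S, B7=T
test 2 (q=30) hits B1=T, B2=E, B3=E, B4=F, B5=T, B6=S, B7=T
test 3 (q=10) hits B1=F, B2=S, B4=F, B5=T, B6=S, B7=T
test 4 (q=3) hits B1=F, B2=S, B4=T, B7=T
test 5 (q=6) hits B1=F, B2=S, B4=F, B5=T, B6=S, B7=T
test 6 (q=2) hits B1=F, B2=S, B4=T, B7=T
test 7 (q=17) hits B1=F, B2=S, B4=F, B5=T, B6=S, B7=F
test 8 (q=24) hits B1=F, B2=S, B4=F, B5=T, B6=S, B7=T
test 9 (q=29) hits B1=F, B2=S, B4=F, B5=T, B6=S, B7=F
pool-wide coverage (11 outcomes): B1=T, B1=F, B2=S, B2=E, B3=E, B4=T, B4=F, B5=T, B6=S, B7=T, B7=F
every size-1 subset falls short of the 11 outcomes (best: 7/11)
every size-2 subset falls short of the 11 outcomes (best: 10/11)
size 3: inputs {2, 4, 7} cover all 11 outcomes, and no lexicographically smaller subset of this size does
Answer: 3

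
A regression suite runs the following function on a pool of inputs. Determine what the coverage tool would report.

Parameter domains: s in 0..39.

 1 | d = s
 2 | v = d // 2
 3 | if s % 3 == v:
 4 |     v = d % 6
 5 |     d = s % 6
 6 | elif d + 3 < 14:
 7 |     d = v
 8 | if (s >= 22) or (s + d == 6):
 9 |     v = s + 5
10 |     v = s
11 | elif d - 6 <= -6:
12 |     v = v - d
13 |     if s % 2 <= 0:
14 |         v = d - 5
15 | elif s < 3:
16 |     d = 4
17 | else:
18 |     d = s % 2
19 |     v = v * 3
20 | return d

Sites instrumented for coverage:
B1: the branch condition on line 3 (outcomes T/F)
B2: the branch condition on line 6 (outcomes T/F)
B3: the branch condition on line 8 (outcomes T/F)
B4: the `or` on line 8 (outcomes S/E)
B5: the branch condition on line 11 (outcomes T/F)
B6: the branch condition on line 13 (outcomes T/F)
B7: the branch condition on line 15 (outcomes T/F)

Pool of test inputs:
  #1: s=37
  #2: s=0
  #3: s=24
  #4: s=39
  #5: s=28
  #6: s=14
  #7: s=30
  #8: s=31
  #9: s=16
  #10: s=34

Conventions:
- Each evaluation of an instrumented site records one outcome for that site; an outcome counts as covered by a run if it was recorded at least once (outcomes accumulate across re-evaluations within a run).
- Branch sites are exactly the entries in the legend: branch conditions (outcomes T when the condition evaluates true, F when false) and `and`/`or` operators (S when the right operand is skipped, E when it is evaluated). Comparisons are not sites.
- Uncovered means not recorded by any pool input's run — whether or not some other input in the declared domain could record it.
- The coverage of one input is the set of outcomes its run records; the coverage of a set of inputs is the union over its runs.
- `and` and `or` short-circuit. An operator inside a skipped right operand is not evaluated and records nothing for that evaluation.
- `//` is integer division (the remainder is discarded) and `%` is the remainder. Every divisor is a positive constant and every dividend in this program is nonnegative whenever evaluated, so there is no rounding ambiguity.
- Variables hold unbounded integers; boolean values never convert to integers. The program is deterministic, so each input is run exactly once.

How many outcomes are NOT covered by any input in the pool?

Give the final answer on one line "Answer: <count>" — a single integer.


#1 (s=37) -> B1->F, B2->F, B4->S, B3->T; covered: B1=F, B2=F, B3=T, B4=S
#2 (s=0) -> B1->T, B4->E, B3->F, B5->T, B6->T; covered: B1=T, B3=F, B4=E, B5=T, B6=T
#3 (s=24) -> B1->F, B2->F, B4->S, B3->T; covered: B1=F, B2=F, B3=T, B4=S
#4 (s=39) -> B1->F, B2->F, B4->S, B3->T; covered: B1=F, B2=F, B3=T, B4=S
#5 (s=28) -> B1->F, B2->F, B4->S, B3->T; covered: B1=F, B2=F, B3=T, B4=S
#6 (s=14) -> B1->F, B2->F, B4->E, B3->F, B5->F, B7->F; covered: B1=F, B2=F, B3=F, B4=E, B5=F, B7=F
#7 (s=30) -> B1->F, B2->F, B4->S, B3->T; covered: B1=F, B2=F, B3=T, B4=S
#8 (s=31) -> B1->F, B2->F, B4->S, B3->T; covered: B1=F, B2=F, B3=T, B4=S
#9 (s=16) -> B1->F, B2->F, B4->E, B3->F, B5->F, B7->F; covered: B1=F, B2=F, B3=F, B4=E, B5=F, B7=F
#10 (s=34) -> B1->F, B2->F, B4->S, B3->T; covered: B1=F, B2=F, B3=T, B4=S
union over the pool: B1=T, B1=F, B2=F, B3=T, B3=F, B4=S, B4=E, B5=T, B5=F, B6=T, B7=F
uncovered (3 of 14): B2=T, B6=F, B7=T
Answer: 3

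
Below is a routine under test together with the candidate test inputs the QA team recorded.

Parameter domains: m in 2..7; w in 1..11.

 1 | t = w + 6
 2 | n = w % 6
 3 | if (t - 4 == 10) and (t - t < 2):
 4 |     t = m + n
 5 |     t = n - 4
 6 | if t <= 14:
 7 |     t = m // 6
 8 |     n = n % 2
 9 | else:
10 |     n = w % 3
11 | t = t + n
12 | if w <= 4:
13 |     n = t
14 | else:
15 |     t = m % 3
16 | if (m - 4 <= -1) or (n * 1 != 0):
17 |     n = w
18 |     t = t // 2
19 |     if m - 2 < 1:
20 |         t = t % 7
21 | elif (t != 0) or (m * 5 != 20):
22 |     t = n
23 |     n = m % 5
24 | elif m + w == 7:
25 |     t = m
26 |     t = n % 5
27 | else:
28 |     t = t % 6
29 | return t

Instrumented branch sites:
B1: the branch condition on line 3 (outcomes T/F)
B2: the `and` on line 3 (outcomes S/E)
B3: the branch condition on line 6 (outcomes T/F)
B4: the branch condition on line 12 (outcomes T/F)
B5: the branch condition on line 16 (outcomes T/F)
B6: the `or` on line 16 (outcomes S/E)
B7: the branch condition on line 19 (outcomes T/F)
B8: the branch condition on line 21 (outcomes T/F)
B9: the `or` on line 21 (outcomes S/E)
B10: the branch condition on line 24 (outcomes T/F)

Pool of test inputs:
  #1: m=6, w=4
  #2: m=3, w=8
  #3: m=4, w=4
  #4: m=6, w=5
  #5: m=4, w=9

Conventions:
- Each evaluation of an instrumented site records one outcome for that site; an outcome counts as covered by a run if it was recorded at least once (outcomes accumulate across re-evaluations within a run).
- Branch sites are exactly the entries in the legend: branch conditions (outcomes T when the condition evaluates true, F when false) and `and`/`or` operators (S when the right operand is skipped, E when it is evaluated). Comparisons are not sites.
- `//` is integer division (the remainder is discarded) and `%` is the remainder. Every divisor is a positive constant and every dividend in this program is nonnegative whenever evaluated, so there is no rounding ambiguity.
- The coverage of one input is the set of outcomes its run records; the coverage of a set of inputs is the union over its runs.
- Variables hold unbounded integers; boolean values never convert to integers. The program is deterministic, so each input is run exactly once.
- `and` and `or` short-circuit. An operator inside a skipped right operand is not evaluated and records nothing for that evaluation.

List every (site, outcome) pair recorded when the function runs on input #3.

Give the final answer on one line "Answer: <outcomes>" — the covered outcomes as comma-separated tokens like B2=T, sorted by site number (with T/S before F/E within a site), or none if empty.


Tracing the run of input #3 (m=4, w=4):
  B2->S, B1->F, B3->T, B4->T, B6->E, B5->F, B9->E, B8->F, B10->F
distinct outcomes covered: B1=F, B2=S, B3=T, B4=T, B5=F, B6=E, B8=F, B9=E, B10=F
Answer: B1=F, B2=S, B3=T, B4=T, B5=F, B6=E, B8=F, B9=E, B10=F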